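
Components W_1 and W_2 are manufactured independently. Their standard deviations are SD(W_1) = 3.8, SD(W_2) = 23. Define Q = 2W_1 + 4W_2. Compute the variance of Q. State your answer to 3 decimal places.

8521.760

var(W_1) = 14.44, var(W_2) = 529
By independence, var(Q) = (2)²var(W_1) + (4)²var(W_2)
= (2)²·14.44 + (4)²·529 = 8521.76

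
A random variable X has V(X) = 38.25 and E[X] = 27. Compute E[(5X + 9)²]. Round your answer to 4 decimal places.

21692.2500

E[5X + 9] = 5·27 + 9 = 144
V(5X + 9) = (5)²·38.25 = 956.25
E[(5X + 9)²] = V((5X + 9)) + (E[(5X + 9)])² = 956.25 + (144)² = 21692.25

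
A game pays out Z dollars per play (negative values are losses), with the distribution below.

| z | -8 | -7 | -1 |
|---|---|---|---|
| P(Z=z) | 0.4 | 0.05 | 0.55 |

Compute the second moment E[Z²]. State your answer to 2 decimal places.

E[Z²] = (-8)²(0.4) + (-7)²(0.05) + (-1)²(0.55) = 28.6

28.60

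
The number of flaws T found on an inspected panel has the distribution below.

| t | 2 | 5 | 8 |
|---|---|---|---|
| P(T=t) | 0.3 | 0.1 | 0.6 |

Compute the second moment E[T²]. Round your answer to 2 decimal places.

42.10

E[T²] = (2)²(0.3) + (5)²(0.1) + (8)²(0.6) = 42.1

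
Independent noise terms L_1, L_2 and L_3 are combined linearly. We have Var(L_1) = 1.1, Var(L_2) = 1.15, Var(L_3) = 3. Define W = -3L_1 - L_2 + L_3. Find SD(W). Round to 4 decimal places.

By independence, Var(W) = (-3)²Var(L_1) + (-1)²Var(L_2) + (1)²Var(L_3)
= (-3)²·1.1 + (-1)²·1.15 + (1)²·3 = 14.05
SD(W) = √14.05 ≈ 3.7483

3.7483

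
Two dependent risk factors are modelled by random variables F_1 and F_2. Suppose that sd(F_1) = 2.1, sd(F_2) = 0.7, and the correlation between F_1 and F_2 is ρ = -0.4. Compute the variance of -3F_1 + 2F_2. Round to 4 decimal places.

48.7060

Var(F_1) = (2.1)² = 4.41;  Var(F_2) = (0.7)² = 0.49
Cov(F_1,F_2) = ρ·sd(F_1)·sd(F_2) = -0.4·2.1·0.7 = -0.588
Var(-3F_1 + 2F_2) = (-3)²·Var(F_1) + (2)²·Var(F_2) + 2·(-3)·(2)·Cov(F_1,F_2)
= 9·4.41 + 4·0.49 + -12·-0.588 = 48.706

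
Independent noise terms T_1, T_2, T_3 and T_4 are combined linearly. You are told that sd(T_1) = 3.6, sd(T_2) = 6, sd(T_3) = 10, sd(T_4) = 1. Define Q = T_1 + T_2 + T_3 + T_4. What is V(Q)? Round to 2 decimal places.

V(T_1) = 12.96, V(T_2) = 36, V(T_3) = 100, V(T_4) = 1
By independence, V(Q) = (1)²V(T_1) + (1)²V(T_2) + (1)²V(T_3) + (1)²V(T_4)
= (1)²·12.96 + (1)²·36 + (1)²·100 + (1)²·1 = 149.96

149.96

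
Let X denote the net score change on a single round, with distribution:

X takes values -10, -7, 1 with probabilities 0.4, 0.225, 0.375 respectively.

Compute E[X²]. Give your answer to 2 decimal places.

E[X²] = (-10)²(0.4) + (-7)²(0.225) + (1)²(0.375) = 51.4

51.40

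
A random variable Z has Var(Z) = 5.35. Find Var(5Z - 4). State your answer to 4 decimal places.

133.7500

Var(5Z - 4) = (5)²·Var(Z) = 25·5.35 = 133.75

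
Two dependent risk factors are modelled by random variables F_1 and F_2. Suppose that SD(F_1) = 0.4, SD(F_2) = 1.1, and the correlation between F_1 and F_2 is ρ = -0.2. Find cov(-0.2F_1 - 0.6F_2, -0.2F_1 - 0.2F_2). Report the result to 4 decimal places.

V(F_1) = (0.4)² = 0.16;  V(F_2) = (1.1)² = 1.21
cov(F_1,F_2) = ρ·SD(F_1)·SD(F_2) = -0.2·0.4·1.1 = -0.088
cov(-0.2F_1 - 0.6F_2, -0.2F_1 - 0.2F_2) = (-0.2)(-0.2)V(F_1) + (-0.6)(-0.2)V(F_2) + [(-0.2)(-0.2) + (-0.6)(-0.2)]cov(F_1,F_2)
= 0.04·0.16 + 0.12·1.21 + 0.16·-0.088 = 0.13752

0.1375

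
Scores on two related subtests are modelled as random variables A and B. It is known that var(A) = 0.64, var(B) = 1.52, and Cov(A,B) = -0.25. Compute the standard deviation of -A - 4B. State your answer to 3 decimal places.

4.792

var(-A - 4B) = (-1)²·var(A) + (-4)²·var(B) + 2·(-1)·(-4)·Cov(A,B)
= 1·0.64 + 16·1.52 + 8·-0.25 = 22.96
sd(-A - 4B) = √22.96 ≈ 4.792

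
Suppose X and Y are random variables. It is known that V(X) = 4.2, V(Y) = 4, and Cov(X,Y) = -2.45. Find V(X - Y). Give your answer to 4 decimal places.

V(X - Y) = (1)²·V(X) + (-1)²·V(Y) + 2·(1)·(-1)·Cov(X,Y)
= 1·4.2 + 1·4 + -2·-2.45 = 13.1

13.1000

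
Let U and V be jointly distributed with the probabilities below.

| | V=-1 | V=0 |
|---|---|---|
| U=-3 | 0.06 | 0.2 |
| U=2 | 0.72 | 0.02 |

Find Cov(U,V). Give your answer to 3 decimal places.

-0.714

E[U] = 0.7,  E[V] = -0.78
E[UV] = -1.26
Cov(U,V) = E[UV] − E[U]E[V] = -1.26 − (0.7)(-0.78) = -0.714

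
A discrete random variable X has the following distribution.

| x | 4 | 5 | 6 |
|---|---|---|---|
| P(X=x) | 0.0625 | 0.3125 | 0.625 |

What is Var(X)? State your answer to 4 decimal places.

0.3711

E[X] = (4)(0.0625) + (5)(0.3125) + (6)(0.625) = 5.5625
E[X²] = (4)²(0.0625) + (5)²(0.3125) + (6)²(0.625) = 31.3125
Var(X) = E[X²] − (E[X])² = 31.3125 − (5.5625)² = 0.37109375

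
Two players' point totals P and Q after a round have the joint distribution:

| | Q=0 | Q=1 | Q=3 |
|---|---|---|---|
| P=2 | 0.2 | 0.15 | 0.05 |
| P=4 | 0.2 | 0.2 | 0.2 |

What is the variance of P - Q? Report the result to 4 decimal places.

1.7900

E[P] = 3.2,  E[Q] = 1.1,  E[PQ] = 3.8
V(P) = 11.2 − (3.2)² = 0.96;  V(Q) = 2.6 − (1.1)² = 1.39
cov(P,Q) = 3.8 − (3.2)(1.1) = 0.28
V(P - Q) = (1)²·0.96 + (-1)²·1.39 + 2·(1)·(-1)·0.28 = 1.79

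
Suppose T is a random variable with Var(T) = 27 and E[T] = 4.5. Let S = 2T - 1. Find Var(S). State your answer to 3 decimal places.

Var(2T - 1) = (2)²·Var(T) = 4·27 = 108

108.000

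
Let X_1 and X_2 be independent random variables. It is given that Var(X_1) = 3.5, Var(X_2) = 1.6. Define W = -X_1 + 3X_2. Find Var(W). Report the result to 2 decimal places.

17.90

By independence, Var(W) = (-1)²Var(X_1) + (3)²Var(X_2)
= (-1)²·3.5 + (3)²·1.6 = 17.9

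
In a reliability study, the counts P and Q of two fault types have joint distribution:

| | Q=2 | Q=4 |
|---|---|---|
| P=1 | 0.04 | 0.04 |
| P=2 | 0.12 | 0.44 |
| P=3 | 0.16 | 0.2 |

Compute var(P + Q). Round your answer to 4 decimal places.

1.1104

E[P] = 2.28,  E[Q] = 3.36,  E[PQ] = 7.6
var(P) = 5.56 − (2.28)² = 0.3616;  var(Q) = 12.16 − (3.36)² = 0.8704
Cov(P,Q) = 7.6 − (2.28)(3.36) = -0.0608
var(P + Q) = (1)²·0.3616 + (1)²·0.8704 + 2·(1)·(1)·-0.0608 = 1.1104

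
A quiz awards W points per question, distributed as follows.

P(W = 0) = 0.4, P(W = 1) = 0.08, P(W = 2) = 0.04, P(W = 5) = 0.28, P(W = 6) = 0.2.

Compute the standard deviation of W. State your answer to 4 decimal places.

E[W] = (0)(0.4) + (1)(0.08) + (2)(0.04) + (5)(0.28) + (6)(0.2) = 2.76
E[W²] = (0)²(0.4) + (1)²(0.08) + (2)²(0.04) + (5)²(0.28) + (6)²(0.2) = 14.44
var(W) = E[W²] − (E[W])² = 14.44 − (2.76)² = 6.8224
sd(W) = √6.8224 ≈ 2.6120

2.6120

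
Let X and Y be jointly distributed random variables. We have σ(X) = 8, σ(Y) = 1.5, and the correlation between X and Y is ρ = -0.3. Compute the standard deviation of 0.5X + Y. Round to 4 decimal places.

Var(X) = (8)² = 64;  Var(Y) = (1.5)² = 2.25
cov(X,Y) = ρ·σ(X)·σ(Y) = -0.3·8·1.5 = -3.6
Var(0.5X + Y) = (0.5)²·Var(X) + (1)²·Var(Y) + 2·(0.5)·(1)·cov(X,Y)
= 0.25·64 + 1·2.25 + 1·-3.6 = 14.65
σ(0.5X + Y) = √14.65 ≈ 3.8275

3.8275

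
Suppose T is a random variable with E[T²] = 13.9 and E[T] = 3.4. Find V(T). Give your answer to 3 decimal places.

2.340

V(T) = 13.9 − (3.4)² = 2.34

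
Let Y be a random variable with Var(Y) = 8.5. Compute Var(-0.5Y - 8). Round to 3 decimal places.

Var(-0.5Y - 8) = (-0.5)²·Var(Y) = 0.25·8.5 = 2.125

2.125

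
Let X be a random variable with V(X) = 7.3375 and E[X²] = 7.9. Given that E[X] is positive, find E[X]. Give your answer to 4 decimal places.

(E[X])² = E[X²] − V(X) = 7.9 − 7.3375 = 0.5625
E[X] = √0.5625 = 0.75

0.7500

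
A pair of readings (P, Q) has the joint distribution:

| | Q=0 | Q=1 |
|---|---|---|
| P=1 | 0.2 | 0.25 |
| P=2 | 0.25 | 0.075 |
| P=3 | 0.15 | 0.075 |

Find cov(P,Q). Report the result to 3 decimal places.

-0.085

E[P] = 1.775,  E[Q] = 0.4
E[PQ] = 0.625
cov(P,Q) = E[PQ] − E[P]E[Q] = 0.625 − (1.775)(0.4) = -0.085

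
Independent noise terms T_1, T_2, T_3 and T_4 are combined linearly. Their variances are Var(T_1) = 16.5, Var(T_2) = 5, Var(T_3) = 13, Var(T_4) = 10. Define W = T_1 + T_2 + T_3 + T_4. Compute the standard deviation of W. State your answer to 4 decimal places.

6.6708

By independence, Var(W) = (1)²Var(T_1) + (1)²Var(T_2) + (1)²Var(T_3) + (1)²Var(T_4)
= (1)²·16.5 + (1)²·5 + (1)²·13 + (1)²·10 = 44.5
SD(W) = √44.5 ≈ 6.6708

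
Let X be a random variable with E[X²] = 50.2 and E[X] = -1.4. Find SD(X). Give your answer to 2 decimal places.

Var(X) = 50.2 − (-1.4)² = 48.24
SD(X) = √48.24 ≈ 6.95

6.95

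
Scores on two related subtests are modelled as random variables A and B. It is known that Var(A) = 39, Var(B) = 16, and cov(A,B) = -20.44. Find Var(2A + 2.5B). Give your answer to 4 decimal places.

Var(2A + 2.5B) = (2)²·Var(A) + (2.5)²·Var(B) + 2·(2)·(2.5)·cov(A,B)
= 4·39 + 6.25·16 + 10·-20.44 = 51.6

51.6000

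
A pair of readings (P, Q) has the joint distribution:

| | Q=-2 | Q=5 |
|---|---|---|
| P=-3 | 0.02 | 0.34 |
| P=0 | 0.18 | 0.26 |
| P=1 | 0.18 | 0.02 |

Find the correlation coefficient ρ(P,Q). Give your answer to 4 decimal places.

-0.5734

E[P] = -0.88,  E[Q] = 2.34
E[PQ] = -5.24
cov(P,Q) = E[PQ] − E[P]E[Q] = -5.24 − (-0.88)(2.34) = -3.1808
var(P) = 2.6656,  var(Q) = 11.5444
ρ = -3.1808 / √(2.6656·11.5444) ≈ -0.5734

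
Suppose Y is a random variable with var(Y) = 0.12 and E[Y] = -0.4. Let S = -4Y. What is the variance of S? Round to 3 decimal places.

var(-4Y) = (-4)²·var(Y) = 16·0.12 = 1.92

1.920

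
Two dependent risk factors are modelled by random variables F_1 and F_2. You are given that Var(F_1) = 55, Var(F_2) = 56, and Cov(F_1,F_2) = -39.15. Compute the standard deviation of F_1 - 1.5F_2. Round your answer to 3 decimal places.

17.276

Var(F_1 - 1.5F_2) = (1)²·Var(F_1) + (-1.5)²·Var(F_2) + 2·(1)·(-1.5)·Cov(F_1,F_2)
= 1·55 + 2.25·56 + -3·-39.15 = 298.45
SD(F_1 - 1.5F_2) = √298.45 ≈ 17.276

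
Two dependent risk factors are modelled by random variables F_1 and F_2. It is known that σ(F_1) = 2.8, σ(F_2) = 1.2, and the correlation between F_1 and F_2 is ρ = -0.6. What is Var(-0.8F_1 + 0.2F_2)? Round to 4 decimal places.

Var(F_1) = (2.8)² = 7.84;  Var(F_2) = (1.2)² = 1.44
cov(F_1,F_2) = ρ·σ(F_1)·σ(F_2) = -0.6·2.8·1.2 = -2.016
Var(-0.8F_1 + 0.2F_2) = (-0.8)²·Var(F_1) + (0.2)²·Var(F_2) + 2·(-0.8)·(0.2)·cov(F_1,F_2)
= 0.64·7.84 + 0.04·1.44 + -0.32·-2.016 = 5.72032

5.7203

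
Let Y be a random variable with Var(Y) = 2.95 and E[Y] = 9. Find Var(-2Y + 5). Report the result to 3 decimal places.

Var(-2Y + 5) = (-2)²·Var(Y) = 4·2.95 = 11.8

11.800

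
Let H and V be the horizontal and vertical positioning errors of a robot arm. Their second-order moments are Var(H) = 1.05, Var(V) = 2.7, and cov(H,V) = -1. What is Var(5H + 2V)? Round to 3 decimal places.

Var(5H + 2V) = (5)²·Var(H) + (2)²·Var(V) + 2·(5)·(2)·cov(H,V)
= 25·1.05 + 4·2.7 + 20·-1 = 17.05

17.050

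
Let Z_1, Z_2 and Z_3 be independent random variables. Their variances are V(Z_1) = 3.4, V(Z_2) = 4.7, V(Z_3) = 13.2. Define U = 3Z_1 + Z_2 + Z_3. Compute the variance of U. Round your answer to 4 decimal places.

By independence, V(U) = (3)²V(Z_1) + (1)²V(Z_2) + (1)²V(Z_3)
= (3)²·3.4 + (1)²·4.7 + (1)²·13.2 = 48.5

48.5000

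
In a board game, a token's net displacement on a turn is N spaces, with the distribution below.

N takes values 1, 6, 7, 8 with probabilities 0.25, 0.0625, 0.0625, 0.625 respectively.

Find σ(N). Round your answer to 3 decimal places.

E[N] = (1)(0.25) + (6)(0.0625) + (7)(0.0625) + (8)(0.625) = 6.0625
E[N²] = (1)²(0.25) + (6)²(0.0625) + (7)²(0.0625) + (8)²(0.625) = 45.5625
Var(N) = E[N²] − (E[N])² = 45.5625 − (6.0625)² = 8.80859375
σ(N) = √8.80859375 ≈ 2.968

2.968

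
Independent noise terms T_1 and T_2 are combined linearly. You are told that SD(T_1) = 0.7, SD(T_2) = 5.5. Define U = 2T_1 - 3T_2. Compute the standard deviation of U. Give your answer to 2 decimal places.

V(T_1) = 0.49, V(T_2) = 30.25
By independence, V(U) = (2)²V(T_1) + (-3)²V(T_2)
= (2)²·0.49 + (-3)²·30.25 = 274.21
SD(U) = √274.21 ≈ 16.56

16.56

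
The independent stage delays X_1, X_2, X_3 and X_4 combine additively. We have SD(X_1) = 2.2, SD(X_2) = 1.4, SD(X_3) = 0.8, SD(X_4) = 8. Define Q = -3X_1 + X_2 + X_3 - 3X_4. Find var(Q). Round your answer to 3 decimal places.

var(X_1) = 4.84, var(X_2) = 1.96, var(X_3) = 0.64, var(X_4) = 64
By independence, var(Q) = (-3)²var(X_1) + (1)²var(X_2) + (1)²var(X_3) + (-3)²var(X_4)
= (-3)²·4.84 + (1)²·1.96 + (1)²·0.64 + (-3)²·64 = 622.16

622.160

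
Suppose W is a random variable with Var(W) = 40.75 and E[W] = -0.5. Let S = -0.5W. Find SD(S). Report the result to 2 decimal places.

3.19

Var(-0.5W) = (-0.5)²·40.75 = 10.1875
SD(S) = √10.1875 ≈ 3.19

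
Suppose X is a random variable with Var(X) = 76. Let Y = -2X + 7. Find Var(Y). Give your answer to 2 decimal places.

304.00

Var(-2X + 7) = (-2)²·Var(X) = 4·76 = 304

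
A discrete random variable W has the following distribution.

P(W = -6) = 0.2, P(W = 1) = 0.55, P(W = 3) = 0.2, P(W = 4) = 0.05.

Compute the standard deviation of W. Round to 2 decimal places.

E[W] = (-6)(0.2) + (1)(0.55) + (3)(0.2) + (4)(0.05) = 0.15
E[W²] = (-6)²(0.2) + (1)²(0.55) + (3)²(0.2) + (4)²(0.05) = 10.35
Var(W) = E[W²] − (E[W])² = 10.35 − (0.15)² = 10.3275
σ(W) = √10.3275 ≈ 3.21

3.21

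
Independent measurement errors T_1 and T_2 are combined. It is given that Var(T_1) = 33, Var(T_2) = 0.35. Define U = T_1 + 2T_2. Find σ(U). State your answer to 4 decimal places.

5.8652

By independence, Var(U) = (1)²Var(T_1) + (2)²Var(T_2)
= (1)²·33 + (2)²·0.35 = 34.4
σ(U) = √34.4 ≈ 5.8652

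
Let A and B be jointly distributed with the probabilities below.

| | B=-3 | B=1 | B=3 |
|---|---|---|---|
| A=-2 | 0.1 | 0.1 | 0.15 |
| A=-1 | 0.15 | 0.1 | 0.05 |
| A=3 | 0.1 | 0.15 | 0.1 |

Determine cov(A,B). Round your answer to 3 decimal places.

0.140

E[A] = 0.05,  E[B] = 0.2
E[AB] = 0.15
cov(A,B) = E[AB] − E[A]E[B] = 0.15 − (0.05)(0.2) = 0.14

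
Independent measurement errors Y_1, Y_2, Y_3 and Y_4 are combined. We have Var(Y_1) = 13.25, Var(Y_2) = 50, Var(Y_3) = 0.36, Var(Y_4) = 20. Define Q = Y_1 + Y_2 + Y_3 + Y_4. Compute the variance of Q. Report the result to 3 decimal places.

83.610

By independence, Var(Q) = (1)²Var(Y_1) + (1)²Var(Y_2) + (1)²Var(Y_3) + (1)²Var(Y_4)
= (1)²·13.25 + (1)²·50 + (1)²·0.36 + (1)²·20 = 83.61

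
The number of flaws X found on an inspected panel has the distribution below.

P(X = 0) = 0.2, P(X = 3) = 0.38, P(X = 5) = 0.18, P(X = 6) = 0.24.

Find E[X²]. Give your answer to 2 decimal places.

E[X²] = (0)²(0.2) + (3)²(0.38) + (5)²(0.18) + (6)²(0.24) = 16.56

16.56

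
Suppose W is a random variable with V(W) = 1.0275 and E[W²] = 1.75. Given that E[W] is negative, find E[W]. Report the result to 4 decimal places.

(E[W])² = E[W²] − V(W) = 1.75 − 1.0275 = 0.7225
E[W] = −√0.7225 = -0.85

-0.8500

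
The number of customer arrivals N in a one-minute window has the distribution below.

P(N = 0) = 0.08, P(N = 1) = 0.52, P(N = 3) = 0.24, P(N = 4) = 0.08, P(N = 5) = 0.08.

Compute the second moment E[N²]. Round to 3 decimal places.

5.960

E[N²] = (0)²(0.08) + (1)²(0.52) + (3)²(0.24) + (4)²(0.08) + (5)²(0.08) = 5.96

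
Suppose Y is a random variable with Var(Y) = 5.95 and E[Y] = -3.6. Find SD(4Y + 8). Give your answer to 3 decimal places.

9.757

Var(4Y + 8) = (4)²·5.95 = 95.2
SD(4Y + 8) = √95.2 ≈ 9.757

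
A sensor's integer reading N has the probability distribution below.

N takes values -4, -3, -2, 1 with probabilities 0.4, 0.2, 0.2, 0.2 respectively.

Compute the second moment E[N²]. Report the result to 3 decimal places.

9.200

E[N²] = (-4)²(0.4) + (-3)²(0.2) + (-2)²(0.2) + (1)²(0.2) = 9.2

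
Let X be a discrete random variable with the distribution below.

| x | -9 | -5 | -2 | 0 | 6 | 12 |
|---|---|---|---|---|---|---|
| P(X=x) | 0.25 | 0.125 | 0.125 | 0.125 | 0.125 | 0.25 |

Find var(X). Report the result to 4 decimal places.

E[X] = (-9)(0.25) + (-5)(0.125) + (-2)(0.125) + (0)(0.125) + (6)(0.125) + (12)(0.25) = 0.625
E[X²] = (-9)²(0.25) + (-5)²(0.125) + (-2)²(0.125) + (0)²(0.125) + (6)²(0.125) + (12)²(0.25) = 64.375
var(X) = E[X²] − (E[X])² = 64.375 − (0.625)² = 63.984375

63.9844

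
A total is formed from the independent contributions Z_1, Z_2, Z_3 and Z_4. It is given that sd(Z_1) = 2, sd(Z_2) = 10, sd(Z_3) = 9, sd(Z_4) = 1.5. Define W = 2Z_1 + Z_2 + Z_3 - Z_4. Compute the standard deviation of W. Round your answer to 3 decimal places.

14.116

var(Z_1) = 4, var(Z_2) = 100, var(Z_3) = 81, var(Z_4) = 2.25
By independence, var(W) = (2)²var(Z_1) + (1)²var(Z_2) + (1)²var(Z_3) + (-1)²var(Z_4)
= (2)²·4 + (1)²·100 + (1)²·81 + (-1)²·2.25 = 199.25
sd(W) = √199.25 ≈ 14.116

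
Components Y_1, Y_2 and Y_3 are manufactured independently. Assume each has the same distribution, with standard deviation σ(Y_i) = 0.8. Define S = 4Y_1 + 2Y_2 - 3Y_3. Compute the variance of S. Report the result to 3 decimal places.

18.560

Var(Y_i) = (0.8)² = 0.64
By independence, Var(S) = (4)²Var(Y_1) + (2)²Var(Y_2) + (-3)²Var(Y_3)
= (4)²·0.64 + (2)²·0.64 + (-3)²·0.64 = 18.56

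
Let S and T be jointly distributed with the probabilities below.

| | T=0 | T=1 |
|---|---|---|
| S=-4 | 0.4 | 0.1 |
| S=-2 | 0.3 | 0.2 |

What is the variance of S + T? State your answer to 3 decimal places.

E[S] = -3,  E[T] = 0.3,  E[ST] = -0.8
Var(S) = 10 − (-3)² = 1;  Var(T) = 0.3 − (0.3)² = 0.21
Cov(S,T) = -0.8 − (-3)(0.3) = 0.1
Var(S + T) = (1)²·1 + (1)²·0.21 + 2·(1)·(1)·0.1 = 1.41

1.410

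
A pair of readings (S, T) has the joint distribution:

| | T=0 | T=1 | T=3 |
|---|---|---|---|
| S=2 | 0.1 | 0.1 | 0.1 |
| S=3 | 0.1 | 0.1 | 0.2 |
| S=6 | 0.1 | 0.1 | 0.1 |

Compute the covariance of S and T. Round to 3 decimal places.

E[S] = 3.6,  E[T] = 1.5
E[ST] = 5.3
Cov(S,T) = E[ST] − E[S]E[T] = 5.3 − (3.6)(1.5) = -0.1

-0.100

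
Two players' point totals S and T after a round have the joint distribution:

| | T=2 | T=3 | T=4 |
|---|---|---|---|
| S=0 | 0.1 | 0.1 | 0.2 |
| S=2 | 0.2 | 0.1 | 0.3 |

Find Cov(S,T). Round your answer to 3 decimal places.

E[S] = 1.2,  E[T] = 3.2
E[ST] = 3.8
Cov(S,T) = E[ST] − E[S]E[T] = 3.8 − (1.2)(3.2) = -0.04

-0.040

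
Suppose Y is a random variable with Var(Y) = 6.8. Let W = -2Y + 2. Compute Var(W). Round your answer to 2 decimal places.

Var(-2Y + 2) = (-2)²·Var(Y) = 4·6.8 = 27.2

27.20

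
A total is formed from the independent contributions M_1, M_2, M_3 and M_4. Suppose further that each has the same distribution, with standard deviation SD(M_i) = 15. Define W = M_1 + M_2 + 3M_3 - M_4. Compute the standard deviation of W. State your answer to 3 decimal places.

51.962

var(M_i) = (15)² = 225
By independence, var(W) = (1)²var(M_1) + (1)²var(M_2) + (3)²var(M_3) + (-1)²var(M_4)
= (1)²·225 + (1)²·225 + (3)²·225 + (-1)²·225 = 2700
SD(W) = √2700 ≈ 51.962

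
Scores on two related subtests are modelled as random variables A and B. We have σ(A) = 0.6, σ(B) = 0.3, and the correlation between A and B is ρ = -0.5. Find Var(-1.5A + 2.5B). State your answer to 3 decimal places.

Var(A) = (0.6)² = 0.36;  Var(B) = (0.3)² = 0.09
cov(A,B) = ρ·σ(A)·σ(B) = -0.5·0.6·0.3 = -0.09
Var(-1.5A + 2.5B) = (-1.5)²·Var(A) + (2.5)²·Var(B) + 2·(-1.5)·(2.5)·cov(A,B)
= 2.25·0.36 + 6.25·0.09 + -7.5·-0.09 = 2.0475

2.048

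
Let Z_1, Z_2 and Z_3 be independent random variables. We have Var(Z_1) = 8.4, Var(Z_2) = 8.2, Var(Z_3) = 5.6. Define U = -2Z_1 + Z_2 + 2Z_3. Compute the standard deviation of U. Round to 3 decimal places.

By independence, Var(U) = (-2)²Var(Z_1) + (1)²Var(Z_2) + (2)²Var(Z_3)
= (-2)²·8.4 + (1)²·8.2 + (2)²·5.6 = 64.2
σ(U) = √64.2 ≈ 8.012

8.012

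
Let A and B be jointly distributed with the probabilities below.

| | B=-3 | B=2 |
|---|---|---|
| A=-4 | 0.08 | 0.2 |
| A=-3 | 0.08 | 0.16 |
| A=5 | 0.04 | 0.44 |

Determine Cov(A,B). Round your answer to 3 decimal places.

E[A] = 0.56,  E[B] = 1
E[AB] = 2.92
Cov(A,B) = E[AB] − E[A]E[B] = 2.92 − (0.56)(1) = 2.36

2.360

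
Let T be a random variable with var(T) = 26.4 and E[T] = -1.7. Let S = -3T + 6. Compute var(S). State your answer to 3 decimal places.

237.600

var(-3T + 6) = (-3)²·var(T) = 9·26.4 = 237.6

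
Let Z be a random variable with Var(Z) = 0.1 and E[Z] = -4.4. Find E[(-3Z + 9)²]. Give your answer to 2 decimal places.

E[-3Z + 9] = -3·-4.4 + 9 = 22.2
Var(-3Z + 9) = (-3)²·0.1 = 0.9
E[(-3Z + 9)²] = Var((-3Z + 9)) + (E[(-3Z + 9)])² = 0.9 + (22.2)² = 493.74

493.74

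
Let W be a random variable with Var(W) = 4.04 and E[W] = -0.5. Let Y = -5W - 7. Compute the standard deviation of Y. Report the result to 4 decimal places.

10.0499

Var(-5W - 7) = (-5)²·4.04 = 101
sd(Y) = √101 ≈ 10.0499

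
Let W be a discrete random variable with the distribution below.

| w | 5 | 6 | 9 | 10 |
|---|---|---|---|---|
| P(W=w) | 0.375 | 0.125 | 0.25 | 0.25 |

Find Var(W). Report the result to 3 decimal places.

E[W] = (5)(0.375) + (6)(0.125) + (9)(0.25) + (10)(0.25) = 7.375
E[W²] = (5)²(0.375) + (6)²(0.125) + (9)²(0.25) + (10)²(0.25) = 59.125
Var(W) = E[W²] − (E[W])² = 59.125 − (7.375)² = 4.734375

4.734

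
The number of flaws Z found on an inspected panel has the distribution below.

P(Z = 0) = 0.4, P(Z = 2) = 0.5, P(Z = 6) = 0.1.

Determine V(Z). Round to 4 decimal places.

E[Z] = (0)(0.4) + (2)(0.5) + (6)(0.1) = 1.6
E[Z²] = (0)²(0.4) + (2)²(0.5) + (6)²(0.1) = 5.6
V(Z) = E[Z²] − (E[Z])² = 5.6 − (1.6)² = 3.04

3.0400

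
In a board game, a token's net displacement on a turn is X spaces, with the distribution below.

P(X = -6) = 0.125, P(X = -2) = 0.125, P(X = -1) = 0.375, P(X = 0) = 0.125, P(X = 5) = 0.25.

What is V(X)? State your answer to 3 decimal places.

11.609

E[X] = (-6)(0.125) + (-2)(0.125) + (-1)(0.375) + (0)(0.125) + (5)(0.25) = -0.125
E[X²] = (-6)²(0.125) + (-2)²(0.125) + (-1)²(0.375) + (0)²(0.125) + (5)²(0.25) = 11.625
V(X) = E[X²] − (E[X])² = 11.625 − (-0.125)² = 11.609375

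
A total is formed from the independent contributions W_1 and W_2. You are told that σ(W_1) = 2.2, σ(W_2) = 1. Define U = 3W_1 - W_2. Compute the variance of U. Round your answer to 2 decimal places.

Var(W_1) = 4.84, Var(W_2) = 1
By independence, Var(U) = (3)²Var(W_1) + (-1)²Var(W_2)
= (3)²·4.84 + (-1)²·1 = 44.56

44.56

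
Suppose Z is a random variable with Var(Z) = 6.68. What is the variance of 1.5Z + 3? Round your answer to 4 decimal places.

Var(1.5Z + 3) = (1.5)²·Var(Z) = 2.25·6.68 = 15.03

15.0300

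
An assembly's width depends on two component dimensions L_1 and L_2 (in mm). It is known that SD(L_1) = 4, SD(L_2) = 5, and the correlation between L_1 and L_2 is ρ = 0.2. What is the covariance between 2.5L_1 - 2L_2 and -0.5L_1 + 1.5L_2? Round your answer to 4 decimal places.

-76.0000

Var(L_1) = (4)² = 16;  Var(L_2) = (5)² = 25
Cov(L_1,L_2) = ρ·SD(L_1)·SD(L_2) = 0.2·4·5 = 4
Cov(2.5L_1 - 2L_2, -0.5L_1 + 1.5L_2) = (2.5)(-0.5)Var(L_1) + (-2)(1.5)Var(L_2) + [(2.5)(1.5) + (-2)(-0.5)]Cov(L_1,L_2)
= -1.25·16 + -3·25 + 4.75·4 = -76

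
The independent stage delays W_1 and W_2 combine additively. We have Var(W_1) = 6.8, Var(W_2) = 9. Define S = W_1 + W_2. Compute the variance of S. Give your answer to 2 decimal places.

By independence, Var(S) = (1)²Var(W_1) + (1)²Var(W_2)
= (1)²·6.8 + (1)²·9 = 15.8

15.80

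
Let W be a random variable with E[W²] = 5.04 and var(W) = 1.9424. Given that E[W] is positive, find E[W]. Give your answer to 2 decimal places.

(E[W])² = E[W²] − var(W) = 5.04 − 1.9424 = 3.0976
E[W] = √3.0976 = 1.76

1.76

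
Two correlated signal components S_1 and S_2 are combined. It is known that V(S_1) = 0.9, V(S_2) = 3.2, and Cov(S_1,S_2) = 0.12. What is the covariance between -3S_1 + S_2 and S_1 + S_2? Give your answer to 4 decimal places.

0.2600

Cov(-3S_1 + S_2, S_1 + S_2) = (-3)(1)V(S_1) + (1)(1)V(S_2) + [(-3)(1) + (1)(1)]Cov(S_1,S_2)
= -3·0.9 + 1·3.2 + -2·0.12 = 0.26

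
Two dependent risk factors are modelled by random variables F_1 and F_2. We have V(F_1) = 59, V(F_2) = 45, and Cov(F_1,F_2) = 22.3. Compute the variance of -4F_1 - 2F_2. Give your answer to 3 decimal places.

V(-4F_1 - 2F_2) = (-4)²·V(F_1) + (-2)²·V(F_2) + 2·(-4)·(-2)·Cov(F_1,F_2)
= 16·59 + 4·45 + 16·22.3 = 1480.8

1480.800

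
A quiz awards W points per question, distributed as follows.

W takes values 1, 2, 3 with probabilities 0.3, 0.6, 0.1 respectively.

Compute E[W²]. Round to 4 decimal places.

3.6000

E[W²] = (1)²(0.3) + (2)²(0.6) + (3)²(0.1) = 3.6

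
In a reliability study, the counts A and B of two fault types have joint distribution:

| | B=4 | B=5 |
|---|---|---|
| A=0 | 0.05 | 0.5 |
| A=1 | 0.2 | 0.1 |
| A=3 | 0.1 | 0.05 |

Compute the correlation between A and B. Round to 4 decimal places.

-0.4775

E[A] = 0.75,  E[B] = 4.65
E[AB] = 3.25
Cov(A,B) = E[AB] − E[A]E[B] = 3.25 − (0.75)(4.65) = -0.2375
Var(A) = 1.0875,  Var(B) = 0.2275
ρ = -0.2375 / √(1.0875·0.2275) ≈ -0.4775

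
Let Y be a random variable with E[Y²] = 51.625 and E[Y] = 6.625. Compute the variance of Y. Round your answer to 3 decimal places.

var(Y) = 51.625 − (6.625)² = 7.734375

7.734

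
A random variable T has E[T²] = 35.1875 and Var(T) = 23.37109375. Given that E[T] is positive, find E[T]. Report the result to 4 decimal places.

3.4375

(E[T])² = E[T²] − Var(T) = 35.1875 − 23.37109375 = 11.81640625
E[T] = √11.81640625 = 3.4375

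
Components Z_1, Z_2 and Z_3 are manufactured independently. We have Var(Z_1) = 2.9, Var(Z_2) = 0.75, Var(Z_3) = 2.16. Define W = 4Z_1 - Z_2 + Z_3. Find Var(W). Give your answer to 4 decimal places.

49.3100

By independence, Var(W) = (4)²Var(Z_1) + (-1)²Var(Z_2) + (1)²Var(Z_3)
= (4)²·2.9 + (-1)²·0.75 + (1)²·2.16 = 49.31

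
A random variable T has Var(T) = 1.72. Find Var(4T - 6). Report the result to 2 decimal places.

Var(4T - 6) = (4)²·Var(T) = 16·1.72 = 27.52

27.52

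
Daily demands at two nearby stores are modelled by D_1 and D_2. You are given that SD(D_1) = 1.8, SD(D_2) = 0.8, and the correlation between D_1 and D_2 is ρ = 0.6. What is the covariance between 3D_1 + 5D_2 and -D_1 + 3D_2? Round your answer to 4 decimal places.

3.3360

var(D_1) = (1.8)² = 3.24;  var(D_2) = (0.8)² = 0.64
Cov(D_1,D_2) = ρ·SD(D_1)·SD(D_2) = 0.6·1.8·0.8 = 0.864
Cov(3D_1 + 5D_2, -D_1 + 3D_2) = (3)(-1)var(D_1) + (5)(3)var(D_2) + [(3)(3) + (5)(-1)]Cov(D_1,D_2)
= -3·3.24 + 15·0.64 + 4·0.864 = 3.336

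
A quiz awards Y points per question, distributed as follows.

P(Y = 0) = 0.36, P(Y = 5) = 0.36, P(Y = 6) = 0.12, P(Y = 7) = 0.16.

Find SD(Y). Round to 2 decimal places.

2.81

E[Y] = (0)(0.36) + (5)(0.36) + (6)(0.12) + (7)(0.16) = 3.64
E[Y²] = (0)²(0.36) + (5)²(0.36) + (6)²(0.12) + (7)²(0.16) = 21.16
V(Y) = E[Y²] − (E[Y])² = 21.16 − (3.64)² = 7.9104
SD(Y) = √7.9104 ≈ 2.81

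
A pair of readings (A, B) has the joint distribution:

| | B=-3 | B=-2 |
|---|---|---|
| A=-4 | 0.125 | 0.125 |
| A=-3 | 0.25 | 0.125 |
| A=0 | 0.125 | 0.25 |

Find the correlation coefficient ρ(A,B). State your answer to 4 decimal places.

E[A] = -2.125,  E[B] = -2.5
E[AB] = 5.5
cov(A,B) = E[AB] − E[A]E[B] = 5.5 − (-2.125)(-2.5) = 0.1875
V(A) = 2.859375,  V(B) = 0.25
ρ = 0.1875 / √(2.859375·0.25) ≈ 0.2218

0.2218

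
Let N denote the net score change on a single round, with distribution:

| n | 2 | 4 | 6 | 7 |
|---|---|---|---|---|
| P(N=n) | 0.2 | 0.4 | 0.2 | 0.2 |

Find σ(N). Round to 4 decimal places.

1.7436

E[N] = (2)(0.2) + (4)(0.4) + (6)(0.2) + (7)(0.2) = 4.6
E[N²] = (2)²(0.2) + (4)²(0.4) + (6)²(0.2) + (7)²(0.2) = 24.2
Var(N) = E[N²] − (E[N])² = 24.2 − (4.6)² = 3.04
σ(N) = √3.04 ≈ 1.7436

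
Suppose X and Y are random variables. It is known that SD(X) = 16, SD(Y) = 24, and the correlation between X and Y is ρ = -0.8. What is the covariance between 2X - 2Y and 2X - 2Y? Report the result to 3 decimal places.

Var(X) = (16)² = 256;  Var(Y) = (24)² = 576
Cov(X,Y) = ρ·SD(X)·SD(Y) = -0.8·16·24 = -307.2
Cov(2X - 2Y, 2X - 2Y) = (2)(2)Var(X) + (-2)(-2)Var(Y) + [(2)(-2) + (-2)(2)]Cov(X,Y)
= 4·256 + 4·576 + -8·-307.2 = 5785.6

5785.600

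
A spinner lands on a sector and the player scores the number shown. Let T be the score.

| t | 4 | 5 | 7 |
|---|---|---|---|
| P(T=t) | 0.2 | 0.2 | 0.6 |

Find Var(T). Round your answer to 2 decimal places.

1.60

E[T] = (4)(0.2) + (5)(0.2) + (7)(0.6) = 6
E[T²] = (4)²(0.2) + (5)²(0.2) + (7)²(0.6) = 37.6
Var(T) = E[T²] − (E[T])² = 37.6 − (6)² = 1.6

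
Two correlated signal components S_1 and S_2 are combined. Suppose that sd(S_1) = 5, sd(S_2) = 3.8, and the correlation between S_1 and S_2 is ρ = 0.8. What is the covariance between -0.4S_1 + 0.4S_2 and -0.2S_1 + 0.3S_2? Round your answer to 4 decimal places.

0.6928

Var(S_1) = (5)² = 25;  Var(S_2) = (3.8)² = 14.44
cov(S_1,S_2) = ρ·sd(S_1)·sd(S_2) = 0.8·5·3.8 = 15.2
cov(-0.4S_1 + 0.4S_2, -0.2S_1 + 0.3S_2) = (-0.4)(-0.2)Var(S_1) + (0.4)(0.3)Var(S_2) + [(-0.4)(0.3) + (0.4)(-0.2)]cov(S_1,S_2)
= 0.08·25 + 0.12·14.44 + -0.2·15.2 = 0.6928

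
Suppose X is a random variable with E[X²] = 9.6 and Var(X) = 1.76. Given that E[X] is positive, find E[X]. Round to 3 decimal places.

(E[X])² = E[X²] − Var(X) = 9.6 − 1.76 = 7.84
E[X] = √7.84 = 2.8

2.800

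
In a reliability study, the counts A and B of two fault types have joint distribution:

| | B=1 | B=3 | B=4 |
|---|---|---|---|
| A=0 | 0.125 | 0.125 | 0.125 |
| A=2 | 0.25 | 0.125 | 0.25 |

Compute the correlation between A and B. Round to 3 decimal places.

-0.025

E[A] = 1.25,  E[B] = 2.625
E[AB] = 3.25
Cov(A,B) = E[AB] − E[A]E[B] = 3.25 − (1.25)(2.625) = -0.03125
Var(A) = 0.9375,  Var(B) = 1.734375
ρ = -0.03125 / √(0.9375·1.734375) ≈ -0.025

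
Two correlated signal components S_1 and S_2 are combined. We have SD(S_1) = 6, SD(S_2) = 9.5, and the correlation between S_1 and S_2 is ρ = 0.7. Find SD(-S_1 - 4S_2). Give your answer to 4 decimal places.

Var(S_1) = (6)² = 36;  Var(S_2) = (9.5)² = 90.25
cov(S_1,S_2) = ρ·SD(S_1)·SD(S_2) = 0.7·6·9.5 = 39.9
Var(-S_1 - 4S_2) = (-1)²·Var(S_1) + (-4)²·Var(S_2) + 2·(-1)·(-4)·cov(S_1,S_2)
= 1·36 + 16·90.25 + 8·39.9 = 1799.2
SD(-S_1 - 4S_2) = √1799.2 ≈ 42.4170

42.4170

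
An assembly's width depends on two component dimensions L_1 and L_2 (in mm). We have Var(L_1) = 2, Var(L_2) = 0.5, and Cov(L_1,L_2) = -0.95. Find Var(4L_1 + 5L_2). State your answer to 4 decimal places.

Var(4L_1 + 5L_2) = (4)²·Var(L_1) + (5)²·Var(L_2) + 2·(4)·(5)·Cov(L_1,L_2)
= 16·2 + 25·0.5 + 40·-0.95 = 6.5

6.5000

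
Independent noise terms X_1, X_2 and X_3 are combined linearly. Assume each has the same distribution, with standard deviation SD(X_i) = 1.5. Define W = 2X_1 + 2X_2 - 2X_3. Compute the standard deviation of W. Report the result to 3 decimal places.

5.196

Var(X_i) = (1.5)² = 2.25
By independence, Var(W) = (2)²Var(X_1) + (2)²Var(X_2) + (-2)²Var(X_3)
= (2)²·2.25 + (2)²·2.25 + (-2)²·2.25 = 27
SD(W) = √27 ≈ 5.196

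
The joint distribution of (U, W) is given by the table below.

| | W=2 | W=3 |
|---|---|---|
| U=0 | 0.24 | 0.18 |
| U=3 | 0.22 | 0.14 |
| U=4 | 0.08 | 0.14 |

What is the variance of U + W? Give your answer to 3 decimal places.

3.324

E[U] = 1.96,  E[W] = 2.46,  E[UW] = 4.9
Var(U) = 6.76 − (1.96)² = 2.9184;  Var(W) = 6.3 − (2.46)² = 0.2484
cov(U,W) = 4.9 − (1.96)(2.46) = 0.0784
Var(U + W) = (1)²·2.9184 + (1)²·0.2484 + 2·(1)·(1)·0.0784 = 3.3236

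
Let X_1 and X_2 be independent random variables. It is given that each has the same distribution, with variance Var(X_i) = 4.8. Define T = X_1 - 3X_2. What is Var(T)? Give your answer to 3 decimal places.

By independence, Var(T) = (1)²Var(X_1) + (-3)²Var(X_2)
= (1)²·4.8 + (-3)²·4.8 = 48

48.000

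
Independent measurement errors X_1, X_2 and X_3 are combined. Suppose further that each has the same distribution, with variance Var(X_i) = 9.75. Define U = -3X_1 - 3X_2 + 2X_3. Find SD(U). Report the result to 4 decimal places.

14.6458

By independence, Var(U) = (-3)²Var(X_1) + (-3)²Var(X_2) + (2)²Var(X_3)
= (-3)²·9.75 + (-3)²·9.75 + (2)²·9.75 = 214.5
SD(U) = √214.5 ≈ 14.6458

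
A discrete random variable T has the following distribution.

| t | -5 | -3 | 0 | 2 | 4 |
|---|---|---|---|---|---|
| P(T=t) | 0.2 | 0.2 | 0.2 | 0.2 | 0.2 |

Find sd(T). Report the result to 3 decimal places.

E[T] = (-5)(0.2) + (-3)(0.2) + (0)(0.2) + (2)(0.2) + (4)(0.2) = -0.4
E[T²] = (-5)²(0.2) + (-3)²(0.2) + (0)²(0.2) + (2)²(0.2) + (4)²(0.2) = 10.8
Var(T) = E[T²] − (E[T])² = 10.8 − (-0.4)² = 10.64
sd(T) = √10.64 ≈ 3.262

3.262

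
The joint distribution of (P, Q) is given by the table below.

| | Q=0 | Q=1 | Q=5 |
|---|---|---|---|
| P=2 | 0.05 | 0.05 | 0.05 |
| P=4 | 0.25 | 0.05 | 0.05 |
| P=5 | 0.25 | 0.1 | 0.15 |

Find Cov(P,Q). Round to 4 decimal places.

E[P] = 4.2,  E[Q] = 1.45
E[PQ] = 6.05
Cov(P,Q) = E[PQ] − E[P]E[Q] = 6.05 − (4.2)(1.45) = -0.04

-0.0400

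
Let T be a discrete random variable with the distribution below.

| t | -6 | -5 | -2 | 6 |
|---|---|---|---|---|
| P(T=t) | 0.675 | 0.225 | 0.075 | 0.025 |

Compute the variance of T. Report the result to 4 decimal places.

E[T] = (-6)(0.675) + (-5)(0.225) + (-2)(0.075) + (6)(0.025) = -5.175
E[T²] = (-6)²(0.675) + (-5)²(0.225) + (-2)²(0.075) + (6)²(0.025) = 31.125
Var(T) = E[T²] − (E[T])² = 31.125 − (-5.175)² = 4.344375

4.3444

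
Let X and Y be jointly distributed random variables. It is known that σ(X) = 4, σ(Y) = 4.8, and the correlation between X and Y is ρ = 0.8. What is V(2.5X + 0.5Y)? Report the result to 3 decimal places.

144.160

V(X) = (4)² = 16;  V(Y) = (4.8)² = 23.04
cov(X,Y) = ρ·σ(X)·σ(Y) = 0.8·4·4.8 = 15.36
V(2.5X + 0.5Y) = (2.5)²·V(X) + (0.5)²·V(Y) + 2·(2.5)·(0.5)·cov(X,Y)
= 6.25·16 + 0.25·23.04 + 2.5·15.36 = 144.16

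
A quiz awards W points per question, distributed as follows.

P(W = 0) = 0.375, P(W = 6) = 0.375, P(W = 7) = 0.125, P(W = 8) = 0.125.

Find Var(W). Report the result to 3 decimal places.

E[W] = (0)(0.375) + (6)(0.375) + (7)(0.125) + (8)(0.125) = 4.125
E[W²] = (0)²(0.375) + (6)²(0.375) + (7)²(0.125) + (8)²(0.125) = 27.625
Var(W) = E[W²] − (E[W])² = 27.625 − (4.125)² = 10.609375

10.609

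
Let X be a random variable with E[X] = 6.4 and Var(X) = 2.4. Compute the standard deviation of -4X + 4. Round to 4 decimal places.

Var(-4X + 4) = (-4)²·2.4 = 38.4
sd(-4X + 4) = √38.4 ≈ 6.1968

6.1968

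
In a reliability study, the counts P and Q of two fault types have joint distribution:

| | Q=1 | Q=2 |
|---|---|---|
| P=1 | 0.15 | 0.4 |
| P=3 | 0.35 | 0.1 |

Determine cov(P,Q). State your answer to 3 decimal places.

E[P] = 1.9,  E[Q] = 1.5
E[PQ] = 2.6
cov(P,Q) = E[PQ] − E[P]E[Q] = 2.6 − (1.9)(1.5) = -0.25

-0.250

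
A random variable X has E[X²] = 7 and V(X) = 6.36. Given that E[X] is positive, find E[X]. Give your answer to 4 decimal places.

0.8000

(E[X])² = E[X²] − V(X) = 7 − 6.36 = 0.64
E[X] = √0.64 = 0.8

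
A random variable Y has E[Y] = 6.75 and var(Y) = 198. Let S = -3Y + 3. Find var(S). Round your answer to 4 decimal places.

var(-3Y + 3) = (-3)²·var(Y) = 9·198 = 1782

1782.0000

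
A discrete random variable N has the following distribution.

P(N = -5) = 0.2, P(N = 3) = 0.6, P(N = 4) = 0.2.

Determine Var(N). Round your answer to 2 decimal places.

11.04

E[N] = (-5)(0.2) + (3)(0.6) + (4)(0.2) = 1.6
E[N²] = (-5)²(0.2) + (3)²(0.6) + (4)²(0.2) = 13.6
Var(N) = E[N²] − (E[N])² = 13.6 − (1.6)² = 11.04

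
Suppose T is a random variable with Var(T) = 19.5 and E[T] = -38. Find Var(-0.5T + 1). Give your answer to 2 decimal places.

4.88

Var(-0.5T + 1) = (-0.5)²·Var(T) = 0.25·19.5 = 4.875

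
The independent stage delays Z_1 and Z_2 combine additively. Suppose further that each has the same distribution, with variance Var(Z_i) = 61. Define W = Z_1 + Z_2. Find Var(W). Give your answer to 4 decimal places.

122.0000

By independence, Var(W) = (1)²Var(Z_1) + (1)²Var(Z_2)
= (1)²·61 + (1)²·61 = 122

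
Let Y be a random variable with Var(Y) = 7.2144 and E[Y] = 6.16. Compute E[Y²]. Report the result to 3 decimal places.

E[Y²] = Var(Y) + (E[Y])² = 7.2144 + (6.16)² = 45.16

45.160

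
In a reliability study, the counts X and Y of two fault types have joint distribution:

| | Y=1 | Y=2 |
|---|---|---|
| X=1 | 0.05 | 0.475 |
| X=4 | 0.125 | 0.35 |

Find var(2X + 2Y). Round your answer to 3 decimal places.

8.550

E[X] = 2.425,  E[Y] = 1.825,  E[XY] = 4.3
var(X) = 8.125 − (2.425)² = 2.244375;  var(Y) = 3.475 − (1.825)² = 0.144375
cov(X,Y) = 4.3 − (2.425)(1.825) = -0.125625
var(2X + 2Y) = (2)²·2.244375 + (2)²·0.144375 + 2·(2)·(2)·-0.125625 = 8.55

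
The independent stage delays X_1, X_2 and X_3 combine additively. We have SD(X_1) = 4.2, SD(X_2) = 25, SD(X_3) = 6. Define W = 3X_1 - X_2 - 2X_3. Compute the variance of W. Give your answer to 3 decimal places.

927.760

V(X_1) = 17.64, V(X_2) = 625, V(X_3) = 36
By independence, V(W) = (3)²V(X_1) + (-1)²V(X_2) + (-2)²V(X_3)
= (3)²·17.64 + (-1)²·625 + (-2)²·36 = 927.76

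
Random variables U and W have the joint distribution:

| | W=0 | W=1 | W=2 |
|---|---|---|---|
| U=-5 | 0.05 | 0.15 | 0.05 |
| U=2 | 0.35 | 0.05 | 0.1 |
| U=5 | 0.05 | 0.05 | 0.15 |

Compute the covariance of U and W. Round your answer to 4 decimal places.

E[U] = 1,  E[W] = 0.85
E[UW] = 1
Cov(U,W) = E[UW] − E[U]E[W] = 1 − (1)(0.85) = 0.15

0.1500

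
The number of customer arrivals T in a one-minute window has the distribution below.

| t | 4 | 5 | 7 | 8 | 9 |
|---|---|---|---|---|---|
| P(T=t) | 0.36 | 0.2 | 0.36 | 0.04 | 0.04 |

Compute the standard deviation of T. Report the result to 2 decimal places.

1.55

E[T] = (4)(0.36) + (5)(0.2) + (7)(0.36) + (8)(0.04) + (9)(0.04) = 5.64
E[T²] = (4)²(0.36) + (5)²(0.2) + (7)²(0.36) + (8)²(0.04) + (9)²(0.04) = 34.2
Var(T) = E[T²] − (E[T])² = 34.2 − (5.64)² = 2.3904
SD(T) = √2.3904 ≈ 1.55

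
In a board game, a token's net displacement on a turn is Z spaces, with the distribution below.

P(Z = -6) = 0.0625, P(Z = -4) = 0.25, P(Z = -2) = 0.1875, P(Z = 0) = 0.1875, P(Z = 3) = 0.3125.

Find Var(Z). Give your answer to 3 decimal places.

9.152

E[Z] = (-6)(0.0625) + (-4)(0.25) + (-2)(0.1875) + (0)(0.1875) + (3)(0.3125) = -0.8125
E[Z²] = (-6)²(0.0625) + (-4)²(0.25) + (-2)²(0.1875) + (0)²(0.1875) + (3)²(0.3125) = 9.8125
Var(Z) = E[Z²] − (E[Z])² = 9.8125 − (-0.8125)² = 9.15234375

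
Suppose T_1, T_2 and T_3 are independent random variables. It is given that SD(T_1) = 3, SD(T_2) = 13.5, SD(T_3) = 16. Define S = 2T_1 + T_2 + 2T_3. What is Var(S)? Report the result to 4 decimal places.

Var(T_1) = 9, Var(T_2) = 182.25, Var(T_3) = 256
By independence, Var(S) = (2)²Var(T_1) + (1)²Var(T_2) + (2)²Var(T_3)
= (2)²·9 + (1)²·182.25 + (2)²·256 = 1242.25

1242.2500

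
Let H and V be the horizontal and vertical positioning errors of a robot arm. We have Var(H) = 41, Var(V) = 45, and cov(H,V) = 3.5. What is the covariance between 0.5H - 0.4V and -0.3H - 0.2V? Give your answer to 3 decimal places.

cov(0.5H - 0.4V, -0.3H - 0.2V) = (0.5)(-0.3)Var(H) + (-0.4)(-0.2)Var(V) + [(0.5)(-0.2) + (-0.4)(-0.3)]cov(H,V)
= -0.15·41 + 0.08·45 + 0.02·3.5 = -2.48

-2.480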